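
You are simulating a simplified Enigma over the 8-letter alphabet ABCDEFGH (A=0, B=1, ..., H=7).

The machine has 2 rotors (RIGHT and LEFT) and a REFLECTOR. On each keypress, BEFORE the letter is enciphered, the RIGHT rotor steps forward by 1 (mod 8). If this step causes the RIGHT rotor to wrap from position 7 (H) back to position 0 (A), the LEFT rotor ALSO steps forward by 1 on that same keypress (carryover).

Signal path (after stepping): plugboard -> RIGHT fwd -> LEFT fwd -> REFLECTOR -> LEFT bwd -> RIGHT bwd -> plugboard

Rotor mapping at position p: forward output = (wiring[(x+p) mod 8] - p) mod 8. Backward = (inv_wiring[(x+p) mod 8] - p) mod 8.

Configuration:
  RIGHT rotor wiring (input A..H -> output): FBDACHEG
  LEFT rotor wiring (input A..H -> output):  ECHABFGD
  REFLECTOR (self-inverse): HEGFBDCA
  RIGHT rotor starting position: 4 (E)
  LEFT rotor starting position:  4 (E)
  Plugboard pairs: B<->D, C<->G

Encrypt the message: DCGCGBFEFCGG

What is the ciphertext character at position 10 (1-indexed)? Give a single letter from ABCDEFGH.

Char 1 ('D'): step: R->5, L=4; D->plug->B->R->H->L->E->refl->B->L'->B->R'->C->plug->G
Char 2 ('C'): step: R->6, L=4; C->plug->G->R->E->L->A->refl->H->L'->D->R'->D->plug->B
Char 3 ('G'): step: R->7, L=4; G->plug->C->R->C->L->C->refl->G->L'->F->R'->H->plug->H
Char 4 ('C'): step: R->0, L->5 (L advanced); C->plug->G->R->E->L->F->refl->D->L'->G->R'->H->plug->H
Char 5 ('G'): step: R->1, L=5; G->plug->C->R->H->L->E->refl->B->L'->B->R'->D->plug->B
Char 6 ('B'): step: R->2, L=5; B->plug->D->R->F->L->C->refl->G->L'->C->R'->E->plug->E
Char 7 ('F'): step: R->3, L=5; F->plug->F->R->C->L->G->refl->C->L'->F->R'->A->plug->A
Char 8 ('E'): step: R->4, L=5; E->plug->E->R->B->L->B->refl->E->L'->H->R'->G->plug->C
Char 9 ('F'): step: R->5, L=5; F->plug->F->R->G->L->D->refl->F->L'->E->R'->E->plug->E
Char 10 ('C'): step: R->6, L=5; C->plug->G->R->E->L->F->refl->D->L'->G->R'->A->plug->A

A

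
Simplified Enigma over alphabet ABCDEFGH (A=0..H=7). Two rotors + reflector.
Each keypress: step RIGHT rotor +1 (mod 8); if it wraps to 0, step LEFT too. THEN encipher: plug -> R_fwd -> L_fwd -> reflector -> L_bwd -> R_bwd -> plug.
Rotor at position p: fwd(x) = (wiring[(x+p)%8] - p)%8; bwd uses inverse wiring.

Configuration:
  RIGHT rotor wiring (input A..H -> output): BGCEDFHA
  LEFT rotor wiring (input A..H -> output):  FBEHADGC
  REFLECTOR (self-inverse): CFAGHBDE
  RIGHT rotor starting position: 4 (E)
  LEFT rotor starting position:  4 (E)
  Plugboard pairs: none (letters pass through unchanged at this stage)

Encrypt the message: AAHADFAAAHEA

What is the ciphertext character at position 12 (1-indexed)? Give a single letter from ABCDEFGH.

Char 1 ('A'): step: R->5, L=4; A->plug->A->R->A->L->E->refl->H->L'->B->R'->E->plug->E
Char 2 ('A'): step: R->6, L=4; A->plug->A->R->B->L->H->refl->E->L'->A->R'->D->plug->D
Char 3 ('H'): step: R->7, L=4; H->plug->H->R->A->L->E->refl->H->L'->B->R'->A->plug->A
Char 4 ('A'): step: R->0, L->5 (L advanced); A->plug->A->R->B->L->B->refl->F->L'->C->R'->C->plug->C
Char 5 ('D'): step: R->1, L=5; D->plug->D->R->C->L->F->refl->B->L'->B->R'->B->plug->B
Char 6 ('F'): step: R->2, L=5; F->plug->F->R->G->L->C->refl->A->L'->D->R'->D->plug->D
Char 7 ('A'): step: R->3, L=5; A->plug->A->R->B->L->B->refl->F->L'->C->R'->C->plug->C
Char 8 ('A'): step: R->4, L=5; A->plug->A->R->H->L->D->refl->G->L'->A->R'->H->plug->H
Char 9 ('A'): step: R->5, L=5; A->plug->A->R->A->L->G->refl->D->L'->H->R'->G->plug->G
Char 10 ('H'): step: R->6, L=5; H->plug->H->R->H->L->D->refl->G->L'->A->R'->D->plug->D
Char 11 ('E'): step: R->7, L=5; E->plug->E->R->F->L->H->refl->E->L'->E->R'->F->plug->F
Char 12 ('A'): step: R->0, L->6 (L advanced); A->plug->A->R->B->L->E->refl->H->L'->C->R'->C->plug->C

C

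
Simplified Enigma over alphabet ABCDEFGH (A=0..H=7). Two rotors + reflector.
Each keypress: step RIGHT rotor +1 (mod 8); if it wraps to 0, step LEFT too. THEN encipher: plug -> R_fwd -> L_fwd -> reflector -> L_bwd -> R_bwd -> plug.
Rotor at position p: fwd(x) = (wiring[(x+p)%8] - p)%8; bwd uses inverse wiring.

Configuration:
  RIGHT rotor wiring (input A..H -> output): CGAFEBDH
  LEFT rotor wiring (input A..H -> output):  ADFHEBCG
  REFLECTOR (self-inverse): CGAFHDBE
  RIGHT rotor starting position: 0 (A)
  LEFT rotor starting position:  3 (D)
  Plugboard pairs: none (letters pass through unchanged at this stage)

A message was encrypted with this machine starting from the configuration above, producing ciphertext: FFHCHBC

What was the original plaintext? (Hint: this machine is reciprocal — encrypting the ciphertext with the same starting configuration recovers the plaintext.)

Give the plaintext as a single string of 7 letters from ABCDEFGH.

Answer: HHEEBEE

Derivation:
Char 1 ('F'): step: R->1, L=3; F->plug->F->R->C->L->G->refl->B->L'->B->R'->H->plug->H
Char 2 ('F'): step: R->2, L=3; F->plug->F->R->F->L->F->refl->D->L'->E->R'->H->plug->H
Char 3 ('H'): step: R->3, L=3; H->plug->H->R->F->L->F->refl->D->L'->E->R'->E->plug->E
Char 4 ('C'): step: R->4, L=3; C->plug->C->R->H->L->C->refl->A->L'->G->R'->E->plug->E
Char 5 ('H'): step: R->5, L=3; H->plug->H->R->H->L->C->refl->A->L'->G->R'->B->plug->B
Char 6 ('B'): step: R->6, L=3; B->plug->B->R->B->L->B->refl->G->L'->C->R'->E->plug->E
Char 7 ('C'): step: R->7, L=3; C->plug->C->R->H->L->C->refl->A->L'->G->R'->E->plug->E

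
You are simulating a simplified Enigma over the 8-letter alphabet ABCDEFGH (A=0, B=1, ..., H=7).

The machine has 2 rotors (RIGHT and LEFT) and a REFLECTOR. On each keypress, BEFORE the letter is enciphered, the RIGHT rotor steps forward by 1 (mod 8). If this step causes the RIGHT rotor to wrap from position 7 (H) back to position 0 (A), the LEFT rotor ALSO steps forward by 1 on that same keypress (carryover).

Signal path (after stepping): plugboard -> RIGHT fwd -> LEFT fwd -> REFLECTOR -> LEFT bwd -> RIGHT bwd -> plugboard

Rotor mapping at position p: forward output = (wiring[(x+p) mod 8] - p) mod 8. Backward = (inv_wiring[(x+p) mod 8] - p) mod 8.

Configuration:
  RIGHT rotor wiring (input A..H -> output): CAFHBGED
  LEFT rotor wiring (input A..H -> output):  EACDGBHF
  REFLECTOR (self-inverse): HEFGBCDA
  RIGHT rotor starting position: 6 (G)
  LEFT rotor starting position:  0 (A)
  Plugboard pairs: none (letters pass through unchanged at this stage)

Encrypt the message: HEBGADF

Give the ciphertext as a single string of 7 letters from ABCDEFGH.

Char 1 ('H'): step: R->7, L=0; H->plug->H->R->F->L->B->refl->E->L'->A->R'->E->plug->E
Char 2 ('E'): step: R->0, L->1 (L advanced); E->plug->E->R->B->L->B->refl->E->L'->G->R'->F->plug->F
Char 3 ('B'): step: R->1, L=1; B->plug->B->R->E->L->A->refl->H->L'->A->R'->D->plug->D
Char 4 ('G'): step: R->2, L=1; G->plug->G->R->A->L->H->refl->A->L'->E->R'->D->plug->D
Char 5 ('A'): step: R->3, L=1; A->plug->A->R->E->L->A->refl->H->L'->A->R'->E->plug->E
Char 6 ('D'): step: R->4, L=1; D->plug->D->R->H->L->D->refl->G->L'->F->R'->A->plug->A
Char 7 ('F'): step: R->5, L=1; F->plug->F->R->A->L->H->refl->A->L'->E->R'->H->plug->H

Answer: EFDDEAH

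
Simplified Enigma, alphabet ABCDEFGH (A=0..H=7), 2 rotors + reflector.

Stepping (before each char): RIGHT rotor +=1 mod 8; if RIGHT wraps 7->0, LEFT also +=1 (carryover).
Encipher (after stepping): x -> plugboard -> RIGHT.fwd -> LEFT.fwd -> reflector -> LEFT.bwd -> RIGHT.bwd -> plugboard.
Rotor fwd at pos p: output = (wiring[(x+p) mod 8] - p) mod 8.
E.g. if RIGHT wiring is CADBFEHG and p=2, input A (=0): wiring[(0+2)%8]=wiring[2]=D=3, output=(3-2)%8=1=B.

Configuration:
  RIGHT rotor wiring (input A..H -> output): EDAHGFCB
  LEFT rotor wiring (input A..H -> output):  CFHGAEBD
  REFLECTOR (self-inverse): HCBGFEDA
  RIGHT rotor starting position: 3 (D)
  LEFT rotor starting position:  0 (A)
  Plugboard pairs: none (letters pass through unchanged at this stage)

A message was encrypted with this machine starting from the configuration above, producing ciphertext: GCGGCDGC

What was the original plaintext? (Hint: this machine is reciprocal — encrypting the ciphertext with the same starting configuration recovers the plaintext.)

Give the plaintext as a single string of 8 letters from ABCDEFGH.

Char 1 ('G'): step: R->4, L=0; G->plug->G->R->E->L->A->refl->H->L'->C->R'->A->plug->A
Char 2 ('C'): step: R->5, L=0; C->plug->C->R->E->L->A->refl->H->L'->C->R'->G->plug->G
Char 3 ('G'): step: R->6, L=0; G->plug->G->R->A->L->C->refl->B->L'->G->R'->C->plug->C
Char 4 ('G'): step: R->7, L=0; G->plug->G->R->G->L->B->refl->C->L'->A->R'->E->plug->E
Char 5 ('C'): step: R->0, L->1 (L advanced); C->plug->C->R->A->L->E->refl->F->L'->C->R'->G->plug->G
Char 6 ('D'): step: R->1, L=1; D->plug->D->R->F->L->A->refl->H->L'->D->R'->H->plug->H
Char 7 ('G'): step: R->2, L=1; G->plug->G->R->C->L->F->refl->E->L'->A->R'->E->plug->E
Char 8 ('C'): step: R->3, L=1; C->plug->C->R->C->L->F->refl->E->L'->A->R'->G->plug->G

Answer: AGCEGHEG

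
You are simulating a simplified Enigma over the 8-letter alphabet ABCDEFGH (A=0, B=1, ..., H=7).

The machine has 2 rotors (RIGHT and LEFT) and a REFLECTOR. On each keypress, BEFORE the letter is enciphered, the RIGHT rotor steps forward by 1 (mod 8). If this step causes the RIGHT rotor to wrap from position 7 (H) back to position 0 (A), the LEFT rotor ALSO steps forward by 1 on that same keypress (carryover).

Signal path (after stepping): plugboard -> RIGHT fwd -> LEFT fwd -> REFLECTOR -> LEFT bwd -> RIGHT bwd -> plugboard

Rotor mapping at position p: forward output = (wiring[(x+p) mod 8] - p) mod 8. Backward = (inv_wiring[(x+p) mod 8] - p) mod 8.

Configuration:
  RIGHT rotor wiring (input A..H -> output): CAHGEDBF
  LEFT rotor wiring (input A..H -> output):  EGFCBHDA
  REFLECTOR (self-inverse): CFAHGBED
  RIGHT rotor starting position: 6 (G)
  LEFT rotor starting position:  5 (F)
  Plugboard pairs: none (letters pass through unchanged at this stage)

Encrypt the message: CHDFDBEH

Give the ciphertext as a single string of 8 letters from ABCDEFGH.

Answer: EAHDHAGD

Derivation:
Char 1 ('C'): step: R->7, L=5; C->plug->C->R->B->L->G->refl->E->L'->H->R'->E->plug->E
Char 2 ('H'): step: R->0, L->6 (L advanced); H->plug->H->R->F->L->E->refl->G->L'->C->R'->A->plug->A
Char 3 ('D'): step: R->1, L=6; D->plug->D->R->D->L->A->refl->C->L'->B->R'->H->plug->H
Char 4 ('F'): step: R->2, L=6; F->plug->F->R->D->L->A->refl->C->L'->B->R'->D->plug->D
Char 5 ('D'): step: R->3, L=6; D->plug->D->R->G->L->D->refl->H->L'->E->R'->H->plug->H
Char 6 ('B'): step: R->4, L=6; B->plug->B->R->H->L->B->refl->F->L'->A->R'->A->plug->A
Char 7 ('E'): step: R->5, L=6; E->plug->E->R->D->L->A->refl->C->L'->B->R'->G->plug->G
Char 8 ('H'): step: R->6, L=6; H->plug->H->R->F->L->E->refl->G->L'->C->R'->D->plug->D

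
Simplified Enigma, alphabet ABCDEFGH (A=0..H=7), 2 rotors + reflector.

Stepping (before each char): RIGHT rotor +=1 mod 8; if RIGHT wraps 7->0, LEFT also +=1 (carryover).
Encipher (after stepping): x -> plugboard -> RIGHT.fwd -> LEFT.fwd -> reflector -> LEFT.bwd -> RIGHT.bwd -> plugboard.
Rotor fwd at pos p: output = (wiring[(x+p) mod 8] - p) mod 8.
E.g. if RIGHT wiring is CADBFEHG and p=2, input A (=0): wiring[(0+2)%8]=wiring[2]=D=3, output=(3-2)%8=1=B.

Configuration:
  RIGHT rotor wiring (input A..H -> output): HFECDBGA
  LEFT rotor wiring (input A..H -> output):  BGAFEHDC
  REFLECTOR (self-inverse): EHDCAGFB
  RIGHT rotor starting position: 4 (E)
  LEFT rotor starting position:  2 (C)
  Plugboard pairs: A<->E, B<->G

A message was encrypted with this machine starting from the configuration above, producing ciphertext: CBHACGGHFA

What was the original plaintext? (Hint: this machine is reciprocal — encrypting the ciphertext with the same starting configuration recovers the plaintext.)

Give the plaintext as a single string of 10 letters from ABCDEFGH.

Answer: ADDDEFCBBE

Derivation:
Char 1 ('C'): step: R->5, L=2; C->plug->C->R->D->L->F->refl->G->L'->A->R'->E->plug->A
Char 2 ('B'): step: R->6, L=2; B->plug->G->R->F->L->A->refl->E->L'->H->R'->D->plug->D
Char 3 ('H'): step: R->7, L=2; H->plug->H->R->H->L->E->refl->A->L'->F->R'->D->plug->D
Char 4 ('A'): step: R->0, L->3 (L advanced); A->plug->E->R->D->L->A->refl->E->L'->C->R'->D->plug->D
Char 5 ('C'): step: R->1, L=3; C->plug->C->R->B->L->B->refl->H->L'->E->R'->A->plug->E
Char 6 ('G'): step: R->2, L=3; G->plug->B->R->A->L->C->refl->D->L'->G->R'->F->plug->F
Char 7 ('G'): step: R->3, L=3; G->plug->B->R->A->L->C->refl->D->L'->G->R'->C->plug->C
Char 8 ('H'): step: R->4, L=3; H->plug->H->R->G->L->D->refl->C->L'->A->R'->G->plug->B
Char 9 ('F'): step: R->5, L=3; F->plug->F->R->H->L->F->refl->G->L'->F->R'->G->plug->B
Char 10 ('A'): step: R->6, L=3; A->plug->E->R->G->L->D->refl->C->L'->A->R'->A->plug->E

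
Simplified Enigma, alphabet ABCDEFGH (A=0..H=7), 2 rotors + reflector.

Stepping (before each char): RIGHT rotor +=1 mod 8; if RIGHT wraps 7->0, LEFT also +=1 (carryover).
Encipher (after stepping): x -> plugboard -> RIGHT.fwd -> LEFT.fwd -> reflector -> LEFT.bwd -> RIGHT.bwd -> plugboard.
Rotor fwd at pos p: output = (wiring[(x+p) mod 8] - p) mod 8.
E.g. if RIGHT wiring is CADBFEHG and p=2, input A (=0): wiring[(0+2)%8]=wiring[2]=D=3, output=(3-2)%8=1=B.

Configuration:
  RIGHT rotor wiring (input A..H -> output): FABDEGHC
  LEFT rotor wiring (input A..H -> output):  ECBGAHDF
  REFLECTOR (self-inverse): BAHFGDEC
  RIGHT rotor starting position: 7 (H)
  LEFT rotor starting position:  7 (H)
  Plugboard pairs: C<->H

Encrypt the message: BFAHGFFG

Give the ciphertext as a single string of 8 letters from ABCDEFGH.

Answer: DACAEBAB

Derivation:
Char 1 ('B'): step: R->0, L->0 (L advanced); B->plug->B->R->A->L->E->refl->G->L'->D->R'->D->plug->D
Char 2 ('F'): step: R->1, L=0; F->plug->F->R->G->L->D->refl->F->L'->H->R'->A->plug->A
Char 3 ('A'): step: R->2, L=0; A->plug->A->R->H->L->F->refl->D->L'->G->R'->H->plug->C
Char 4 ('H'): step: R->3, L=0; H->plug->C->R->D->L->G->refl->E->L'->A->R'->A->plug->A
Char 5 ('G'): step: R->4, L=0; G->plug->G->R->F->L->H->refl->C->L'->B->R'->E->plug->E
Char 6 ('F'): step: R->5, L=0; F->plug->F->R->E->L->A->refl->B->L'->C->R'->B->plug->B
Char 7 ('F'): step: R->6, L=0; F->plug->F->R->F->L->H->refl->C->L'->B->R'->A->plug->A
Char 8 ('G'): step: R->7, L=0; G->plug->G->R->H->L->F->refl->D->L'->G->R'->B->plug->B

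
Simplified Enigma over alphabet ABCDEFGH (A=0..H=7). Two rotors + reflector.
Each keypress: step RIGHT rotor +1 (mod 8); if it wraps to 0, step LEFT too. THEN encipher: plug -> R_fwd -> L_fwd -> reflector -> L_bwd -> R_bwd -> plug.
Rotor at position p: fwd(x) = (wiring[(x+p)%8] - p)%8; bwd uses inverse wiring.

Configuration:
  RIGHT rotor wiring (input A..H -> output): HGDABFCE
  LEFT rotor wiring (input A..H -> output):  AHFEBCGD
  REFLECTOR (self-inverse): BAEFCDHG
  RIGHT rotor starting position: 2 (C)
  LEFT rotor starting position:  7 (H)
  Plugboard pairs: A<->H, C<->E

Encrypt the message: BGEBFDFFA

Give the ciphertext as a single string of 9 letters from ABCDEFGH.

Char 1 ('B'): step: R->3, L=7; B->plug->B->R->G->L->D->refl->F->L'->E->R'->F->plug->F
Char 2 ('G'): step: R->4, L=7; G->plug->G->R->H->L->H->refl->G->L'->D->R'->E->plug->C
Char 3 ('E'): step: R->5, L=7; E->plug->C->R->H->L->H->refl->G->L'->D->R'->G->plug->G
Char 4 ('B'): step: R->6, L=7; B->plug->B->R->G->L->D->refl->F->L'->E->R'->A->plug->H
Char 5 ('F'): step: R->7, L=7; F->plug->F->R->C->L->A->refl->B->L'->B->R'->E->plug->C
Char 6 ('D'): step: R->0, L->0 (L advanced); D->plug->D->R->A->L->A->refl->B->L'->E->R'->H->plug->A
Char 7 ('F'): step: R->1, L=0; F->plug->F->R->B->L->H->refl->G->L'->G->R'->H->plug->A
Char 8 ('F'): step: R->2, L=0; F->plug->F->R->C->L->F->refl->D->L'->H->R'->C->plug->E
Char 9 ('A'): step: R->3, L=0; A->plug->H->R->A->L->A->refl->B->L'->E->R'->F->plug->F

Answer: FCGHCAAEF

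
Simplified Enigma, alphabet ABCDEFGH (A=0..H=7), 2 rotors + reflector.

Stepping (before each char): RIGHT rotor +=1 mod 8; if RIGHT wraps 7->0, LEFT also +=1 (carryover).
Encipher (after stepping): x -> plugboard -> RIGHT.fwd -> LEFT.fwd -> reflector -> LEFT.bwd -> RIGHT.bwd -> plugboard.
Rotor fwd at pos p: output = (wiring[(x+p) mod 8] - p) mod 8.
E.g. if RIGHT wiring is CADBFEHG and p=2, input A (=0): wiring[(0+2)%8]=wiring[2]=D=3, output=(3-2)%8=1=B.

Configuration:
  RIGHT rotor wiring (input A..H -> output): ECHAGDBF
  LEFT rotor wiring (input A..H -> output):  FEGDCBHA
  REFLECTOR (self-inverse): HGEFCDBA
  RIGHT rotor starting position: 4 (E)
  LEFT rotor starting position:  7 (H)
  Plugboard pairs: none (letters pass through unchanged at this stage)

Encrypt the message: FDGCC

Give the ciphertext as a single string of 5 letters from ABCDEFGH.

Answer: ECAEB

Derivation:
Char 1 ('F'): step: R->5, L=7; F->plug->F->R->C->L->F->refl->D->L'->F->R'->E->plug->E
Char 2 ('D'): step: R->6, L=7; D->plug->D->R->E->L->E->refl->C->L'->G->R'->C->plug->C
Char 3 ('G'): step: R->7, L=7; G->plug->G->R->E->L->E->refl->C->L'->G->R'->A->plug->A
Char 4 ('C'): step: R->0, L->0 (L advanced); C->plug->C->R->H->L->A->refl->H->L'->G->R'->E->plug->E
Char 5 ('C'): step: R->1, L=0; C->plug->C->R->H->L->A->refl->H->L'->G->R'->B->plug->B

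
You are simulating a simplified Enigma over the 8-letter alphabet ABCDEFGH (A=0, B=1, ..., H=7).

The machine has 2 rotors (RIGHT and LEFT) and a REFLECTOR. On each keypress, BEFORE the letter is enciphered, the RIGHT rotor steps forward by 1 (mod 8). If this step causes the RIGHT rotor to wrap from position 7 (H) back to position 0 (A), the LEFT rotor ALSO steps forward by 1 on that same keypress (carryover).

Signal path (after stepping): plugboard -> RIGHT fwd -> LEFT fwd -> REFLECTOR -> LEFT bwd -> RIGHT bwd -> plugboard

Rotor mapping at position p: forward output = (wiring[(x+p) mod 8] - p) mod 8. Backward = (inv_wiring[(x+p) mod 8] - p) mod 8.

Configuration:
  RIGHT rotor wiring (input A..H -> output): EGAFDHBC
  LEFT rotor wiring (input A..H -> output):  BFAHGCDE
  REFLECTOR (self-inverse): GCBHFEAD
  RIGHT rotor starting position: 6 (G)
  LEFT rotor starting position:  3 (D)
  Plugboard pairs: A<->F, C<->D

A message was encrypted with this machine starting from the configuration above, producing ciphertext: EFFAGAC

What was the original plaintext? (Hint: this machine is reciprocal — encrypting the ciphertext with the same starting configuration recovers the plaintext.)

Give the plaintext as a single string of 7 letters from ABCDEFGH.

Answer: ABACAFF

Derivation:
Char 1 ('E'): step: R->7, L=3; E->plug->E->R->G->L->C->refl->B->L'->E->R'->F->plug->A
Char 2 ('F'): step: R->0, L->4 (L advanced); F->plug->A->R->E->L->F->refl->E->L'->G->R'->B->plug->B
Char 3 ('F'): step: R->1, L=4; F->plug->A->R->F->L->B->refl->C->L'->A->R'->F->plug->A
Char 4 ('A'): step: R->2, L=4; A->plug->F->R->A->L->C->refl->B->L'->F->R'->D->plug->C
Char 5 ('G'): step: R->3, L=4; G->plug->G->R->D->L->A->refl->G->L'->B->R'->F->plug->A
Char 6 ('A'): step: R->4, L=4; A->plug->F->R->C->L->H->refl->D->L'->H->R'->A->plug->F
Char 7 ('C'): step: R->5, L=4; C->plug->D->R->H->L->D->refl->H->L'->C->R'->A->plug->F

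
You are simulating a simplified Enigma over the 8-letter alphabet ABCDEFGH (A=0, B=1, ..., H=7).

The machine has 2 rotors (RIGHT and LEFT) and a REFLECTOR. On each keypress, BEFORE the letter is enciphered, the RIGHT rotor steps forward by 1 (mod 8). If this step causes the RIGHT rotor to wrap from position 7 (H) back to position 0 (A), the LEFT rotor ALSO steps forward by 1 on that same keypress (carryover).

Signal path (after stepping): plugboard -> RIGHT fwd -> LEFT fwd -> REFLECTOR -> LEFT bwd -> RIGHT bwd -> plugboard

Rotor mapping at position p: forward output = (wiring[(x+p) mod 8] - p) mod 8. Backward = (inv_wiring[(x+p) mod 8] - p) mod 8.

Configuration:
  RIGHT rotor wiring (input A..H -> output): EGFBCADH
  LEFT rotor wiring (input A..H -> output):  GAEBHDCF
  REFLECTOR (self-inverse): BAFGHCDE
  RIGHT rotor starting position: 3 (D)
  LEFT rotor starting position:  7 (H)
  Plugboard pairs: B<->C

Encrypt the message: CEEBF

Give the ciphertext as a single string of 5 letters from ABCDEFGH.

Answer: DCDAB

Derivation:
Char 1 ('C'): step: R->4, L=7; C->plug->B->R->E->L->C->refl->F->L'->D->R'->D->plug->D
Char 2 ('E'): step: R->5, L=7; E->plug->E->R->B->L->H->refl->E->L'->G->R'->B->plug->C
Char 3 ('E'): step: R->6, L=7; E->plug->E->R->H->L->D->refl->G->L'->A->R'->D->plug->D
Char 4 ('B'): step: R->7, L=7; B->plug->C->R->H->L->D->refl->G->L'->A->R'->A->plug->A
Char 5 ('F'): step: R->0, L->0 (L advanced); F->plug->F->R->A->L->G->refl->D->L'->F->R'->C->plug->B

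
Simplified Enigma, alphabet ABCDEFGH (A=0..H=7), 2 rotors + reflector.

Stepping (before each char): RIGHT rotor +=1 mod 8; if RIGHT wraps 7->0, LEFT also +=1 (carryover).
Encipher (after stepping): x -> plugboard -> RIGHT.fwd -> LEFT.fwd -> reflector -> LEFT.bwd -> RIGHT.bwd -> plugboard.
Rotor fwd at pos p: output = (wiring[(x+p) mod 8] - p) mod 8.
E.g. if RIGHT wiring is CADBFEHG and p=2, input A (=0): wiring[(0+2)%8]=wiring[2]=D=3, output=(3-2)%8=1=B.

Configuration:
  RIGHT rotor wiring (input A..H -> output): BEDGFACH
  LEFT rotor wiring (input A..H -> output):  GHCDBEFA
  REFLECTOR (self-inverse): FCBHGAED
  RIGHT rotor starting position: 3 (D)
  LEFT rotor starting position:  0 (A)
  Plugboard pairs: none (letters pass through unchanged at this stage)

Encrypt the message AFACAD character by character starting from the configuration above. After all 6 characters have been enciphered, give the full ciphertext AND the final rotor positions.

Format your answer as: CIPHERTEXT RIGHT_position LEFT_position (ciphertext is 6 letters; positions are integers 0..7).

Char 1 ('A'): step: R->4, L=0; A->plug->A->R->B->L->H->refl->D->L'->D->R'->D->plug->D
Char 2 ('F'): step: R->5, L=0; F->plug->F->R->G->L->F->refl->A->L'->H->R'->E->plug->E
Char 3 ('A'): step: R->6, L=0; A->plug->A->R->E->L->B->refl->C->L'->C->R'->H->plug->H
Char 4 ('C'): step: R->7, L=0; C->plug->C->R->F->L->E->refl->G->L'->A->R'->A->plug->A
Char 5 ('A'): step: R->0, L->1 (L advanced); A->plug->A->R->B->L->B->refl->C->L'->C->R'->G->plug->G
Char 6 ('D'): step: R->1, L=1; D->plug->D->R->E->L->D->refl->H->L'->G->R'->G->plug->G
Final: ciphertext=DEHAGG, RIGHT=1, LEFT=1

Answer: DEHAGG 1 1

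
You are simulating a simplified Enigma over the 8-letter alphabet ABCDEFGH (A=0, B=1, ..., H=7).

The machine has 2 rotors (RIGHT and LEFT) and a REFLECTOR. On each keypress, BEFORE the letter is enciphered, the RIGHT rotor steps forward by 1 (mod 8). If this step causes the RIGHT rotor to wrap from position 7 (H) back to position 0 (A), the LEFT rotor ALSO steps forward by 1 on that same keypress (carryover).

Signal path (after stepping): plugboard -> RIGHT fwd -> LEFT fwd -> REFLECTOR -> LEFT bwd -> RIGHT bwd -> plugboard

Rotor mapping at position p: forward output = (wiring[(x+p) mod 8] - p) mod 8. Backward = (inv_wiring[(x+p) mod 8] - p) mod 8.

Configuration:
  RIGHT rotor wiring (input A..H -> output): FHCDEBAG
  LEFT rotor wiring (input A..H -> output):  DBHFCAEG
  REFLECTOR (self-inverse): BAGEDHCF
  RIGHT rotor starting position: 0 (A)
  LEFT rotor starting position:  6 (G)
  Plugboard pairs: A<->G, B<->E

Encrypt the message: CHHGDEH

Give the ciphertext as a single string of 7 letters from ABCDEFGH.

Char 1 ('C'): step: R->1, L=6; C->plug->C->R->C->L->F->refl->H->L'->F->R'->G->plug->A
Char 2 ('H'): step: R->2, L=6; H->plug->H->R->F->L->H->refl->F->L'->C->R'->C->plug->C
Char 3 ('H'): step: R->3, L=6; H->plug->H->R->H->L->C->refl->G->L'->A->R'->A->plug->G
Char 4 ('G'): step: R->4, L=6; G->plug->A->R->A->L->G->refl->C->L'->H->R'->H->plug->H
Char 5 ('D'): step: R->5, L=6; D->plug->D->R->A->L->G->refl->C->L'->H->R'->H->plug->H
Char 6 ('E'): step: R->6, L=6; E->plug->B->R->A->L->G->refl->C->L'->H->R'->C->plug->C
Char 7 ('H'): step: R->7, L=6; H->plug->H->R->B->L->A->refl->B->L'->E->R'->E->plug->B

Answer: ACGHHCB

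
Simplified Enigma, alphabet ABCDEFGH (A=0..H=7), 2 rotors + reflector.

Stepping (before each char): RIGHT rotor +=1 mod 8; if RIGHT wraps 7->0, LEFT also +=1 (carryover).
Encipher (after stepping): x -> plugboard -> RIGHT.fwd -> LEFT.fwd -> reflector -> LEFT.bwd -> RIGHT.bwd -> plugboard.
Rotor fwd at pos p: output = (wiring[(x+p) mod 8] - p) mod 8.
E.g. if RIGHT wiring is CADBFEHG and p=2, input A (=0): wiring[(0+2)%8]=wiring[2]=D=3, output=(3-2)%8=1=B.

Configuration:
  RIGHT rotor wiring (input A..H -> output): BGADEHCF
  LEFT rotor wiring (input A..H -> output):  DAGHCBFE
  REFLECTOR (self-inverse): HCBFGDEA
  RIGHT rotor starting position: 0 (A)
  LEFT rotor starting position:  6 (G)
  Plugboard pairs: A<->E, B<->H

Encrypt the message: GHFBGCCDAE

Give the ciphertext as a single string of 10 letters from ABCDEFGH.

Answer: BEHFAFHACC

Derivation:
Char 1 ('G'): step: R->1, L=6; G->plug->G->R->E->L->A->refl->H->L'->A->R'->H->plug->B
Char 2 ('H'): step: R->2, L=6; H->plug->B->R->B->L->G->refl->E->L'->G->R'->A->plug->E
Char 3 ('F'): step: R->3, L=6; F->plug->F->R->G->L->E->refl->G->L'->B->R'->B->plug->H
Char 4 ('B'): step: R->4, L=6; B->plug->H->R->H->L->D->refl->F->L'->C->R'->F->plug->F
Char 5 ('G'): step: R->5, L=6; G->plug->G->R->G->L->E->refl->G->L'->B->R'->E->plug->A
Char 6 ('C'): step: R->6, L=6; C->plug->C->R->D->L->C->refl->B->L'->F->R'->F->plug->F
Char 7 ('C'): step: R->7, L=6; C->plug->C->R->H->L->D->refl->F->L'->C->R'->B->plug->H
Char 8 ('D'): step: R->0, L->7 (L advanced); D->plug->D->R->D->L->H->refl->A->L'->E->R'->E->plug->A
Char 9 ('A'): step: R->1, L=7; A->plug->E->R->G->L->C->refl->B->L'->C->R'->C->plug->C
Char 10 ('E'): step: R->2, L=7; E->plug->A->R->G->L->C->refl->B->L'->C->R'->C->plug->C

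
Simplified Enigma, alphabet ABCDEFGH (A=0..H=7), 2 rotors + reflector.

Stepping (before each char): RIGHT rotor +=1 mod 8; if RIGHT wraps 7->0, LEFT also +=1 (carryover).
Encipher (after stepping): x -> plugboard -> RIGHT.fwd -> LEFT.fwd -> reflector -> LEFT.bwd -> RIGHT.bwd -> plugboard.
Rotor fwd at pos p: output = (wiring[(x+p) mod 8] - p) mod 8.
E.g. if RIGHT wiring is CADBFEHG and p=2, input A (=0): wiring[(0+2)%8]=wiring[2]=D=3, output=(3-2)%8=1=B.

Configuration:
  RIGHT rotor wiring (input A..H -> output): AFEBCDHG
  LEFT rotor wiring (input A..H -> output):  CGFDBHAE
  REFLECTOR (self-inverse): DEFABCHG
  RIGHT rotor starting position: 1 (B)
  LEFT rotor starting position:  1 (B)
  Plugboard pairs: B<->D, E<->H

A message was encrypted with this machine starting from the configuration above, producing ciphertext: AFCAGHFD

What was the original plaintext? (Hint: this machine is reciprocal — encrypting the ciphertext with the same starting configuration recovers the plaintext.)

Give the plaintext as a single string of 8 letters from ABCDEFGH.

Answer: CBABEEDG

Derivation:
Char 1 ('A'): step: R->2, L=1; A->plug->A->R->C->L->C->refl->F->L'->A->R'->C->plug->C
Char 2 ('F'): step: R->3, L=1; F->plug->F->R->F->L->H->refl->G->L'->E->R'->D->plug->B
Char 3 ('C'): step: R->4, L=1; C->plug->C->R->D->L->A->refl->D->L'->G->R'->A->plug->A
Char 4 ('A'): step: R->5, L=1; A->plug->A->R->G->L->D->refl->A->L'->D->R'->D->plug->B
Char 5 ('G'): step: R->6, L=1; G->plug->G->R->E->L->G->refl->H->L'->F->R'->H->plug->E
Char 6 ('H'): step: R->7, L=1; H->plug->E->R->C->L->C->refl->F->L'->A->R'->H->plug->E
Char 7 ('F'): step: R->0, L->2 (L advanced); F->plug->F->R->D->L->F->refl->C->L'->F->R'->B->plug->D
Char 8 ('D'): step: R->1, L=2; D->plug->B->R->D->L->F->refl->C->L'->F->R'->G->plug->G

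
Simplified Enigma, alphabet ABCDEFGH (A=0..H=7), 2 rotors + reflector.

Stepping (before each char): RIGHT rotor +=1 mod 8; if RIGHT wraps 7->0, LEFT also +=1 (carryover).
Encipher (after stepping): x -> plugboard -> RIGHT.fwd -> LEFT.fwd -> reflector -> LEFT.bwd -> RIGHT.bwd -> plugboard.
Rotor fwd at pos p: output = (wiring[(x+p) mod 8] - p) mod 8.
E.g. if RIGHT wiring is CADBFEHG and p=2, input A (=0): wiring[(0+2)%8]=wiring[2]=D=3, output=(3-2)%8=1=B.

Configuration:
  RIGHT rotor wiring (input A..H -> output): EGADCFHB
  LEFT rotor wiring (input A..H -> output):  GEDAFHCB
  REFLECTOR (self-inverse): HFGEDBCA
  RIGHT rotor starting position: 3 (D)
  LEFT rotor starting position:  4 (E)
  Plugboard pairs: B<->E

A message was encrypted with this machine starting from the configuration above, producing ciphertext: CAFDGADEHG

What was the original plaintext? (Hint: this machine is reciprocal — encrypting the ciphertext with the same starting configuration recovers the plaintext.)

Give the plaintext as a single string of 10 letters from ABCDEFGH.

Answer: BFCCAGEDGE

Derivation:
Char 1 ('C'): step: R->4, L=4; C->plug->C->R->D->L->F->refl->B->L'->A->R'->E->plug->B
Char 2 ('A'): step: R->5, L=4; A->plug->A->R->A->L->B->refl->F->L'->D->R'->F->plug->F
Char 3 ('F'): step: R->6, L=4; F->plug->F->R->F->L->A->refl->H->L'->G->R'->C->plug->C
Char 4 ('D'): step: R->7, L=4; D->plug->D->R->B->L->D->refl->E->L'->H->R'->C->plug->C
Char 5 ('G'): step: R->0, L->5 (L advanced); G->plug->G->R->H->L->A->refl->H->L'->E->R'->A->plug->A
Char 6 ('A'): step: R->1, L=5; A->plug->A->R->F->L->G->refl->C->L'->A->R'->G->plug->G
Char 7 ('D'): step: R->2, L=5; D->plug->D->R->D->L->B->refl->F->L'->B->R'->B->plug->E
Char 8 ('E'): step: R->3, L=5; E->plug->B->R->H->L->A->refl->H->L'->E->R'->D->plug->D
Char 9 ('H'): step: R->4, L=5; H->plug->H->R->H->L->A->refl->H->L'->E->R'->G->plug->G
Char 10 ('G'): step: R->5, L=5; G->plug->G->R->G->L->D->refl->E->L'->C->R'->B->plug->E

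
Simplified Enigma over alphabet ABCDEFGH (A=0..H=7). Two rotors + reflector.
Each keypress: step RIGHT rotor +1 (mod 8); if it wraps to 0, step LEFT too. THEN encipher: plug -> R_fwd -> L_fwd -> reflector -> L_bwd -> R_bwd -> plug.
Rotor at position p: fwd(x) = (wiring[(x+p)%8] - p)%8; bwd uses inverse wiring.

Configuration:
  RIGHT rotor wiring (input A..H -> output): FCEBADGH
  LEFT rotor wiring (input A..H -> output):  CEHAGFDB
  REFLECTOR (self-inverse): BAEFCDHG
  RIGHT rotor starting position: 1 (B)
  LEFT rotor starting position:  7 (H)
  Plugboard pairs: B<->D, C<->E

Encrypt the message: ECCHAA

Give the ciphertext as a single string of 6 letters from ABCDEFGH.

Answer: FBEGEH

Derivation:
Char 1 ('E'): step: R->2, L=7; E->plug->C->R->G->L->G->refl->H->L'->F->R'->F->plug->F
Char 2 ('C'): step: R->3, L=7; C->plug->E->R->E->L->B->refl->A->L'->D->R'->D->plug->B
Char 3 ('C'): step: R->4, L=7; C->plug->E->R->B->L->D->refl->F->L'->C->R'->C->plug->E
Char 4 ('H'): step: R->5, L=7; H->plug->H->R->D->L->A->refl->B->L'->E->R'->G->plug->G
Char 5 ('A'): step: R->6, L=7; A->plug->A->R->A->L->C->refl->E->L'->H->R'->C->plug->E
Char 6 ('A'): step: R->7, L=7; A->plug->A->R->A->L->C->refl->E->L'->H->R'->H->plug->H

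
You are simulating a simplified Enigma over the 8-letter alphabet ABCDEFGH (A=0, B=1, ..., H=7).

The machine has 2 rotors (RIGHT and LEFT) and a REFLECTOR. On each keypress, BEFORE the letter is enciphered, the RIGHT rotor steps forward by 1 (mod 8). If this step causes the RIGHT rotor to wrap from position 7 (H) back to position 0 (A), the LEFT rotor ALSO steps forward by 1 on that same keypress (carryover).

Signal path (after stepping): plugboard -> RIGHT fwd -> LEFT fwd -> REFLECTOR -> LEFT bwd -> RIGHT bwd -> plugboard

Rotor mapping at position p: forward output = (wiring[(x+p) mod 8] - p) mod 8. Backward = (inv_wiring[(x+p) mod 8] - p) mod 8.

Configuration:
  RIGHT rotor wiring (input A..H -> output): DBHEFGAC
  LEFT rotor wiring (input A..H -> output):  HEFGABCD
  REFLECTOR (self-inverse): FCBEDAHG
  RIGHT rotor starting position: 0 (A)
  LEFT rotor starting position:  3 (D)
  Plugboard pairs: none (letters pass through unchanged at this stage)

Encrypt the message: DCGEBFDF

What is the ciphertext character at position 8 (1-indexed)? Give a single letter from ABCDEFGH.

Char 1 ('D'): step: R->1, L=3; D->plug->D->R->E->L->A->refl->F->L'->B->R'->G->plug->G
Char 2 ('C'): step: R->2, L=3; C->plug->C->R->D->L->H->refl->G->L'->C->R'->B->plug->B
Char 3 ('G'): step: R->3, L=3; G->plug->G->R->G->L->B->refl->C->L'->H->R'->E->plug->E
Char 4 ('E'): step: R->4, L=3; E->plug->E->R->H->L->C->refl->B->L'->G->R'->D->plug->D
Char 5 ('B'): step: R->5, L=3; B->plug->B->R->D->L->H->refl->G->L'->C->R'->F->plug->F
Char 6 ('F'): step: R->6, L=3; F->plug->F->R->G->L->B->refl->C->L'->H->R'->G->plug->G
Char 7 ('D'): step: R->7, L=3; D->plug->D->R->A->L->D->refl->E->L'->F->R'->E->plug->E
Char 8 ('F'): step: R->0, L->4 (L advanced); F->plug->F->R->G->L->B->refl->C->L'->H->R'->C->plug->C

C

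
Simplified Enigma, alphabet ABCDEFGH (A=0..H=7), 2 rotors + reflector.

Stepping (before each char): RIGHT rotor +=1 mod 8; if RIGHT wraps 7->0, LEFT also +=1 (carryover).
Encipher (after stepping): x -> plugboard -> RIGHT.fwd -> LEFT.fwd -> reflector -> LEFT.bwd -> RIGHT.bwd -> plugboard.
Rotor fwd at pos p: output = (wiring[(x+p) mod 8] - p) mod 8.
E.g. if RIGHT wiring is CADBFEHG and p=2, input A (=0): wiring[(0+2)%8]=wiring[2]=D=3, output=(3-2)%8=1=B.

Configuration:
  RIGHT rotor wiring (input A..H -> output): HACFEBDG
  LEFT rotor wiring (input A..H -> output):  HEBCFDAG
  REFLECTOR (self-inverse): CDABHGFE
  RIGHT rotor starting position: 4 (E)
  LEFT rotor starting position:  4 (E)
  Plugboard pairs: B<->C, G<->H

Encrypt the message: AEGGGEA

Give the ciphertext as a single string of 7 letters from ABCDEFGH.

Answer: HCCCEBC

Derivation:
Char 1 ('A'): step: R->5, L=4; A->plug->A->R->E->L->D->refl->B->L'->A->R'->G->plug->H
Char 2 ('E'): step: R->6, L=4; E->plug->E->R->E->L->D->refl->B->L'->A->R'->B->plug->C
Char 3 ('G'): step: R->7, L=4; G->plug->H->R->E->L->D->refl->B->L'->A->R'->B->plug->C
Char 4 ('G'): step: R->0, L->5 (L advanced); G->plug->H->R->G->L->F->refl->G->L'->A->R'->B->plug->C
Char 5 ('G'): step: R->1, L=5; G->plug->H->R->G->L->F->refl->G->L'->A->R'->E->plug->E
Char 6 ('E'): step: R->2, L=5; E->plug->E->R->B->L->D->refl->B->L'->C->R'->C->plug->B
Char 7 ('A'): step: R->3, L=5; A->plug->A->R->C->L->B->refl->D->L'->B->R'->B->plug->C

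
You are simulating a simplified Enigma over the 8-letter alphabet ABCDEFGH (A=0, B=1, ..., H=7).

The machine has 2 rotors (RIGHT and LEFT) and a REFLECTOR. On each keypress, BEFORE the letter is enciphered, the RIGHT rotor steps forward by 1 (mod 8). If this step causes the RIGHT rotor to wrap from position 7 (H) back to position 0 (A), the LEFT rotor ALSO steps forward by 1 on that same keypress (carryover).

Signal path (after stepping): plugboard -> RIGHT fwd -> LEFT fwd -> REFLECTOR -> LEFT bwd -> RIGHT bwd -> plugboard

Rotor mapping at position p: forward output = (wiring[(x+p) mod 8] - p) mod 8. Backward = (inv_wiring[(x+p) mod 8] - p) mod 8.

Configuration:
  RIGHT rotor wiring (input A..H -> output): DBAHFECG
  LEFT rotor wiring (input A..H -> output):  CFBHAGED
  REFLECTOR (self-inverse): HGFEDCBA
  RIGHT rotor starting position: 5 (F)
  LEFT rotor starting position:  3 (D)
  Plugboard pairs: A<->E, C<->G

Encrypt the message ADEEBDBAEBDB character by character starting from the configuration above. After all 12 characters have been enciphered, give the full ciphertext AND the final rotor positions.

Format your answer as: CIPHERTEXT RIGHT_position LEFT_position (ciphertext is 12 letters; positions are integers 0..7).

Char 1 ('A'): step: R->6, L=3; A->plug->E->R->C->L->D->refl->E->L'->A->R'->B->plug->B
Char 2 ('D'): step: R->7, L=3; D->plug->D->R->B->L->F->refl->C->L'->G->R'->F->plug->F
Char 3 ('E'): step: R->0, L->4 (L advanced); E->plug->A->R->D->L->H->refl->A->L'->C->R'->G->plug->C
Char 4 ('E'): step: R->1, L=4; E->plug->A->R->A->L->E->refl->D->L'->H->R'->B->plug->B
Char 5 ('B'): step: R->2, L=4; B->plug->B->R->F->L->B->refl->G->L'->E->R'->F->plug->F
Char 6 ('D'): step: R->3, L=4; D->plug->D->R->H->L->D->refl->E->L'->A->R'->F->plug->F
Char 7 ('B'): step: R->4, L=4; B->plug->B->R->A->L->E->refl->D->L'->H->R'->E->plug->A
Char 8 ('A'): step: R->5, L=4; A->plug->E->R->E->L->G->refl->B->L'->F->R'->B->plug->B
Char 9 ('E'): step: R->6, L=4; E->plug->A->R->E->L->G->refl->B->L'->F->R'->C->plug->G
Char 10 ('B'): step: R->7, L=4; B->plug->B->R->E->L->G->refl->B->L'->F->R'->G->plug->C
Char 11 ('D'): step: R->0, L->5 (L advanced); D->plug->D->R->H->L->D->refl->E->L'->F->R'->E->plug->A
Char 12 ('B'): step: R->1, L=5; B->plug->B->R->H->L->D->refl->E->L'->F->R'->G->plug->C
Final: ciphertext=BFCBFFABGCAC, RIGHT=1, LEFT=5

Answer: BFCBFFABGCAC 1 5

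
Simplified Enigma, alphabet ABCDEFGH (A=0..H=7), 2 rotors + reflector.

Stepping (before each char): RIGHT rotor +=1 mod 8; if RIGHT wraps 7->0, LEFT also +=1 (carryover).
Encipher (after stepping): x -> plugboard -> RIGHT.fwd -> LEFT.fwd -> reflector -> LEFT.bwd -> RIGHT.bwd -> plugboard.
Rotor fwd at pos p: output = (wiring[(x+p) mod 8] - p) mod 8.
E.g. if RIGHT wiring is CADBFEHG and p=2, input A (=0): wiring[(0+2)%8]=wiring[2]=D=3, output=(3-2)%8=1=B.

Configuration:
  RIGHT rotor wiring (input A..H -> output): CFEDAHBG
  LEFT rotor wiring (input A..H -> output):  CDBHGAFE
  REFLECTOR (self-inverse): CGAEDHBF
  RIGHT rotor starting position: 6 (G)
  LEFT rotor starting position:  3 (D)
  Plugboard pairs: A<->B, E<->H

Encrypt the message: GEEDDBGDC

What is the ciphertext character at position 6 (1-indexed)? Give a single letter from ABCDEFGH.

Char 1 ('G'): step: R->7, L=3; G->plug->G->R->A->L->E->refl->D->L'->B->R'->F->plug->F
Char 2 ('E'): step: R->0, L->4 (L advanced); E->plug->H->R->G->L->F->refl->H->L'->F->R'->B->plug->A
Char 3 ('E'): step: R->1, L=4; E->plug->H->R->B->L->E->refl->D->L'->H->R'->D->plug->D
Char 4 ('D'): step: R->2, L=4; D->plug->D->R->F->L->H->refl->F->L'->G->R'->C->plug->C
Char 5 ('D'): step: R->3, L=4; D->plug->D->R->G->L->F->refl->H->L'->F->R'->B->plug->A
Char 6 ('B'): step: R->4, L=4; B->plug->A->R->E->L->G->refl->B->L'->C->R'->D->plug->D

D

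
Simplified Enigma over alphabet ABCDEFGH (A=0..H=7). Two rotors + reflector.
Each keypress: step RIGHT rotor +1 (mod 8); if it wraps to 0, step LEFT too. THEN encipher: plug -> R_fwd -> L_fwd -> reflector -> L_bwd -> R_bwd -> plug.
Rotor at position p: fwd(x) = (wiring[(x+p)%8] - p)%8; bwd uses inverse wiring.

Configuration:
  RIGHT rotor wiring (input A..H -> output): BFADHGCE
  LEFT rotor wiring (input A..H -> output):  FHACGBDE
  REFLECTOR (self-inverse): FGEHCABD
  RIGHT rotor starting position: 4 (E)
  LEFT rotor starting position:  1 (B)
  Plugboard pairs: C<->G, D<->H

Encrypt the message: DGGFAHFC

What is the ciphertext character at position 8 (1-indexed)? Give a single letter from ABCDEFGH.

Char 1 ('D'): step: R->5, L=1; D->plug->H->R->C->L->B->refl->G->L'->A->R'->E->plug->E
Char 2 ('G'): step: R->6, L=1; G->plug->C->R->D->L->F->refl->A->L'->E->R'->A->plug->A
Char 3 ('G'): step: R->7, L=1; G->plug->C->R->G->L->D->refl->H->L'->B->R'->D->plug->H
Char 4 ('F'): step: R->0, L->2 (L advanced); F->plug->F->R->G->L->D->refl->H->L'->D->R'->D->plug->H
Char 5 ('A'): step: R->1, L=2; A->plug->A->R->E->L->B->refl->G->L'->A->R'->H->plug->D
Char 6 ('H'): step: R->2, L=2; H->plug->D->R->E->L->B->refl->G->L'->A->R'->E->plug->E
Char 7 ('F'): step: R->3, L=2; F->plug->F->R->G->L->D->refl->H->L'->D->R'->C->plug->G
Char 8 ('C'): step: R->4, L=2; C->plug->G->R->E->L->B->refl->G->L'->A->R'->D->plug->H

H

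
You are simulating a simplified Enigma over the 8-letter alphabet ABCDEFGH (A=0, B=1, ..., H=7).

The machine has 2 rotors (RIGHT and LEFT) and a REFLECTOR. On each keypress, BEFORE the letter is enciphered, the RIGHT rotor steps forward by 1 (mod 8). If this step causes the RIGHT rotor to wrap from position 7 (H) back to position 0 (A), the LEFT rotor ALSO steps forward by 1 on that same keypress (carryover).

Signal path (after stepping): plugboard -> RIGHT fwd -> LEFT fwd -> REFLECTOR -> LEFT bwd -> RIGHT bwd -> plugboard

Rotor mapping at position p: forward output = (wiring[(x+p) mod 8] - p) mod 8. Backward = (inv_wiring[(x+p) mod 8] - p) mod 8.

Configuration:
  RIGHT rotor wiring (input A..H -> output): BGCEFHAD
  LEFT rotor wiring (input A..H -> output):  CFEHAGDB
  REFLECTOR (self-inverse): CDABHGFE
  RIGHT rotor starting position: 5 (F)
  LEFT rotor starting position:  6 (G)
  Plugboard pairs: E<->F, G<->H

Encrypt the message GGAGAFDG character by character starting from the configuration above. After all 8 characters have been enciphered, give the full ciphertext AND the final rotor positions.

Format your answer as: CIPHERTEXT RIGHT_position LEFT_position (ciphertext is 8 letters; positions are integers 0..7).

Char 1 ('G'): step: R->6, L=6; G->plug->H->R->B->L->D->refl->B->L'->F->R'->B->plug->B
Char 2 ('G'): step: R->7, L=6; G->plug->H->R->B->L->D->refl->B->L'->F->R'->E->plug->F
Char 3 ('A'): step: R->0, L->7 (L advanced); A->plug->A->R->B->L->D->refl->B->L'->F->R'->E->plug->F
Char 4 ('G'): step: R->1, L=7; G->plug->H->R->A->L->C->refl->A->L'->E->R'->D->plug->D
Char 5 ('A'): step: R->2, L=7; A->plug->A->R->A->L->C->refl->A->L'->E->R'->H->plug->G
Char 6 ('F'): step: R->3, L=7; F->plug->E->R->A->L->C->refl->A->L'->E->R'->C->plug->C
Char 7 ('D'): step: R->4, L=7; D->plug->D->R->H->L->E->refl->H->L'->G->R'->G->plug->H
Char 8 ('G'): step: R->5, L=7; G->plug->H->R->A->L->C->refl->A->L'->E->R'->D->plug->D
Final: ciphertext=BFFDGCHD, RIGHT=5, LEFT=7

Answer: BFFDGCHD 5 7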